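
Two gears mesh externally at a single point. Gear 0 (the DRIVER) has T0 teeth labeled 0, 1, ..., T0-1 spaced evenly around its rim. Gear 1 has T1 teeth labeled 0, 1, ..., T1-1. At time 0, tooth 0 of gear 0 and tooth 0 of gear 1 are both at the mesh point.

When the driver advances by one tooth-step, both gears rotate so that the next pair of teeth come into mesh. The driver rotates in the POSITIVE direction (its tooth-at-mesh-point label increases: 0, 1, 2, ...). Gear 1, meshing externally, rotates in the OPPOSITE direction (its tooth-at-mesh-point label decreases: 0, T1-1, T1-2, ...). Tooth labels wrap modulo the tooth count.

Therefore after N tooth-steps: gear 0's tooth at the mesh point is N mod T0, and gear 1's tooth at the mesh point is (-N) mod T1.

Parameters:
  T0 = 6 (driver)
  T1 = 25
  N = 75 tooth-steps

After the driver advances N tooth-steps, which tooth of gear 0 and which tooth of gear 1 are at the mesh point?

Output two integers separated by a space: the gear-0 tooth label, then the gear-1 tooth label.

Answer: 3 0

Derivation:
Gear 0 (driver, T0=6): tooth at mesh = N mod T0
  75 = 12 * 6 + 3, so 75 mod 6 = 3
  gear 0 tooth = 3
Gear 1 (driven, T1=25): tooth at mesh = (-N) mod T1
  75 = 3 * 25 + 0, so 75 mod 25 = 0
  (-75) mod 25 = 0
Mesh after 75 steps: gear-0 tooth 3 meets gear-1 tooth 0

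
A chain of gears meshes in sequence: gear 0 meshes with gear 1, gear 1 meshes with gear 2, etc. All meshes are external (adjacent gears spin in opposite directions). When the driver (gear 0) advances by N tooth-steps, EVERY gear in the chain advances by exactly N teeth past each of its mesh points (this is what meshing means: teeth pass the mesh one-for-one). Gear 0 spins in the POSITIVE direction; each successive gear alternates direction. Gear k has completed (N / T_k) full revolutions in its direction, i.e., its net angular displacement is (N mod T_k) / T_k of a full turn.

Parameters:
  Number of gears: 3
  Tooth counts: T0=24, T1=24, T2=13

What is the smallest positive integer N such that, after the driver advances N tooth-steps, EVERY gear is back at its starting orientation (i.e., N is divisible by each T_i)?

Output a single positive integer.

Gear k returns to start when N is a multiple of T_k.
All gears at start simultaneously when N is a common multiple of [24, 24, 13]; the smallest such N is lcm(24, 24, 13).
Start: lcm = T0 = 24
Fold in T1=24: gcd(24, 24) = 24; lcm(24, 24) = 24 * 24 / 24 = 576 / 24 = 24
Fold in T2=13: gcd(24, 13) = 1; lcm(24, 13) = 24 * 13 / 1 = 312 / 1 = 312
Full cycle length = 312

Answer: 312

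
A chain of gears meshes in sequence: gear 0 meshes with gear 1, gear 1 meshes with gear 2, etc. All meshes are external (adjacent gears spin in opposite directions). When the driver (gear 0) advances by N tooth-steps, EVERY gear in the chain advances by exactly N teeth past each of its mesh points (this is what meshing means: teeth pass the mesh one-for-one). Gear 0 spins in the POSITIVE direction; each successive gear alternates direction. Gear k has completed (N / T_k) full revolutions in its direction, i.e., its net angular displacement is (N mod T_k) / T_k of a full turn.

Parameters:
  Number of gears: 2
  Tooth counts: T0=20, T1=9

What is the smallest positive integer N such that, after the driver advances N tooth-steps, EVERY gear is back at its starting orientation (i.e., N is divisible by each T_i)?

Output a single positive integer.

Gear k returns to start when N is a multiple of T_k.
All gears at start simultaneously when N is a common multiple of [20, 9]; the smallest such N is lcm(20, 9).
Start: lcm = T0 = 20
Fold in T1=9: gcd(20, 9) = 1; lcm(20, 9) = 20 * 9 / 1 = 180 / 1 = 180
Full cycle length = 180

Answer: 180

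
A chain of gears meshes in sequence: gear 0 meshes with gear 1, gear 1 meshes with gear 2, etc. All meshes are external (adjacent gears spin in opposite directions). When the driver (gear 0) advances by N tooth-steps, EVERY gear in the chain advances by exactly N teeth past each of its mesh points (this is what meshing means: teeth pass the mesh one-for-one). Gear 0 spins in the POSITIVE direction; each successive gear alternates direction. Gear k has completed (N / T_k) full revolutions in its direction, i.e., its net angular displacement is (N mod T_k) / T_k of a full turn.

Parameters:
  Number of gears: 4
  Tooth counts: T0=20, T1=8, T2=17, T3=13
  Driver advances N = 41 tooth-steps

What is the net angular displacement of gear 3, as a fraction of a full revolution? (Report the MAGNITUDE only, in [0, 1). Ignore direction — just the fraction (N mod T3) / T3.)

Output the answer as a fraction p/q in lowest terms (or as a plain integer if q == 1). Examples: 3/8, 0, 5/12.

Answer: 2/13

Derivation:
Chain of 4 gears, tooth counts: [20, 8, 17, 13]
  gear 0: T0=20, direction=positive, advance = 41 mod 20 = 1 teeth = 1/20 turn
  gear 1: T1=8, direction=negative, advance = 41 mod 8 = 1 teeth = 1/8 turn
  gear 2: T2=17, direction=positive, advance = 41 mod 17 = 7 teeth = 7/17 turn
  gear 3: T3=13, direction=negative, advance = 41 mod 13 = 2 teeth = 2/13 turn
Gear 3: 41 mod 13 = 2
Fraction = 2 / 13 = 2/13 (gcd(2,13)=1) = 2/13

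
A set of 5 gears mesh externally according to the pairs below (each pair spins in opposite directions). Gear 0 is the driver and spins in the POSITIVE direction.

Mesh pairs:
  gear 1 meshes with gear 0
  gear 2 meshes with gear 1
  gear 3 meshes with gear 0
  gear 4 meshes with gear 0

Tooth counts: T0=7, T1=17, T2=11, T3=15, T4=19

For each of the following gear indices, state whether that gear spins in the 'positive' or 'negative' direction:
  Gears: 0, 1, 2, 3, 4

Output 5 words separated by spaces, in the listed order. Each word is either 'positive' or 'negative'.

Gear 0 (driver): positive (depth 0)
  gear 1: meshes with gear 0 -> depth 1 -> negative (opposite of gear 0)
  gear 2: meshes with gear 1 -> depth 2 -> positive (opposite of gear 1)
  gear 3: meshes with gear 0 -> depth 1 -> negative (opposite of gear 0)
  gear 4: meshes with gear 0 -> depth 1 -> negative (opposite of gear 0)
Queried indices 0, 1, 2, 3, 4 -> positive, negative, positive, negative, negative

Answer: positive negative positive negative negative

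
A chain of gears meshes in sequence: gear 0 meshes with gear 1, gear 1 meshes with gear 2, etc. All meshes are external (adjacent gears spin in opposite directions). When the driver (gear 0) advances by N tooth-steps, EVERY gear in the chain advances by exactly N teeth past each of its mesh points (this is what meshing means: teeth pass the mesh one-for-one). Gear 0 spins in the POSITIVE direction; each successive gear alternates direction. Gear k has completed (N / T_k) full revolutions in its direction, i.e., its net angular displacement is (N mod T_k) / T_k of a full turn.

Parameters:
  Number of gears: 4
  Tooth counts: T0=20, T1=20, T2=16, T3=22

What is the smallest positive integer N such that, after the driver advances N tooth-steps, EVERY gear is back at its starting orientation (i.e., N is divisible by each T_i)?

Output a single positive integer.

Gear k returns to start when N is a multiple of T_k.
All gears at start simultaneously when N is a common multiple of [20, 20, 16, 22]; the smallest such N is lcm(20, 20, 16, 22).
Start: lcm = T0 = 20
Fold in T1=20: gcd(20, 20) = 20; lcm(20, 20) = 20 * 20 / 20 = 400 / 20 = 20
Fold in T2=16: gcd(20, 16) = 4; lcm(20, 16) = 20 * 16 / 4 = 320 / 4 = 80
Fold in T3=22: gcd(80, 22) = 2; lcm(80, 22) = 80 * 22 / 2 = 1760 / 2 = 880
Full cycle length = 880

Answer: 880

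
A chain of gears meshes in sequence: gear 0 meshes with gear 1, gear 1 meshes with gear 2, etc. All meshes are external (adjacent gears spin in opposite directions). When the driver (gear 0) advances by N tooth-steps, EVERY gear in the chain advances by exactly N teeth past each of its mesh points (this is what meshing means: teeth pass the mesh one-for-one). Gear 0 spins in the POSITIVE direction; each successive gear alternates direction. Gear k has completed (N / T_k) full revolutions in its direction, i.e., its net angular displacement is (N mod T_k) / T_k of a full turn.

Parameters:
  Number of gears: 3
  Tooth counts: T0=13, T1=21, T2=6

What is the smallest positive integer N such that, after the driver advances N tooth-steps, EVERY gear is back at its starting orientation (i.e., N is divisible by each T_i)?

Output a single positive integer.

Answer: 546

Derivation:
Gear k returns to start when N is a multiple of T_k.
All gears at start simultaneously when N is a common multiple of [13, 21, 6]; the smallest such N is lcm(13, 21, 6).
Start: lcm = T0 = 13
Fold in T1=21: gcd(13, 21) = 1; lcm(13, 21) = 13 * 21 / 1 = 273 / 1 = 273
Fold in T2=6: gcd(273, 6) = 3; lcm(273, 6) = 273 * 6 / 3 = 1638 / 3 = 546
Full cycle length = 546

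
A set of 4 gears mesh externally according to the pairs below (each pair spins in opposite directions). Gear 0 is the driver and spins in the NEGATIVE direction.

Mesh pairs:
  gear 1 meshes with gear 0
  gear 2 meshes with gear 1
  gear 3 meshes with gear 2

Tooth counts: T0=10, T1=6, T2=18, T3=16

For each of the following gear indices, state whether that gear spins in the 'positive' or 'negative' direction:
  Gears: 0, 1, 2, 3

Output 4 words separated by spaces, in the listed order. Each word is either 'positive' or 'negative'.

Answer: negative positive negative positive

Derivation:
Gear 0 (driver): negative (depth 0)
  gear 1: meshes with gear 0 -> depth 1 -> positive (opposite of gear 0)
  gear 2: meshes with gear 1 -> depth 2 -> negative (opposite of gear 1)
  gear 3: meshes with gear 2 -> depth 3 -> positive (opposite of gear 2)
Queried indices 0, 1, 2, 3 -> negative, positive, negative, positive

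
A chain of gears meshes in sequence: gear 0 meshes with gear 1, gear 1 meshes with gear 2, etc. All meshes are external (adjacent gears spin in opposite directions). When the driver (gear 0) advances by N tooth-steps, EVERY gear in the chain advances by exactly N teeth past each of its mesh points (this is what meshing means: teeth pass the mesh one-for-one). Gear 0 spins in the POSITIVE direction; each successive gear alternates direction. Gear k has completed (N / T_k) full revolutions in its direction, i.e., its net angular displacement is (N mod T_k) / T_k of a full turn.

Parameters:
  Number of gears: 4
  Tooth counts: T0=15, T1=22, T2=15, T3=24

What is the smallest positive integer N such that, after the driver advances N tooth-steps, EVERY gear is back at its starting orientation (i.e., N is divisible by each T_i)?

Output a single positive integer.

Answer: 1320

Derivation:
Gear k returns to start when N is a multiple of T_k.
All gears at start simultaneously when N is a common multiple of [15, 22, 15, 24]; the smallest such N is lcm(15, 22, 15, 24).
Start: lcm = T0 = 15
Fold in T1=22: gcd(15, 22) = 1; lcm(15, 22) = 15 * 22 / 1 = 330 / 1 = 330
Fold in T2=15: gcd(330, 15) = 15; lcm(330, 15) = 330 * 15 / 15 = 4950 / 15 = 330
Fold in T3=24: gcd(330, 24) = 6; lcm(330, 24) = 330 * 24 / 6 = 7920 / 6 = 1320
Full cycle length = 1320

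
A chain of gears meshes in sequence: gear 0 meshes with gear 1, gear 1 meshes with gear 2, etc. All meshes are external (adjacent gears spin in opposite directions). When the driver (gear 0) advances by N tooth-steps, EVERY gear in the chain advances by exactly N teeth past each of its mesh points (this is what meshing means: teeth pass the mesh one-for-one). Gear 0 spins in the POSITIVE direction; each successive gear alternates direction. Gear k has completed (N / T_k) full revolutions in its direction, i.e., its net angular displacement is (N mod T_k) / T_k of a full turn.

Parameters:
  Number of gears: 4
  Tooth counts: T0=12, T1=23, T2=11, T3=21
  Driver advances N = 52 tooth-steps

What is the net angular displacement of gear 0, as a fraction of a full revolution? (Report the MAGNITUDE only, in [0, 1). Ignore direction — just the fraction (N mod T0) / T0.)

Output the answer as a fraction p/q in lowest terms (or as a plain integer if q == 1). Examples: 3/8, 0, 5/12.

Answer: 1/3

Derivation:
Chain of 4 gears, tooth counts: [12, 23, 11, 21]
  gear 0: T0=12, direction=positive, advance = 52 mod 12 = 4 teeth = 4/12 turn
  gear 1: T1=23, direction=negative, advance = 52 mod 23 = 6 teeth = 6/23 turn
  gear 2: T2=11, direction=positive, advance = 52 mod 11 = 8 teeth = 8/11 turn
  gear 3: T3=21, direction=negative, advance = 52 mod 21 = 10 teeth = 10/21 turn
Gear 0: 52 mod 12 = 4
Fraction = 4 / 12 = 1/3 (gcd(4,12)=4) = 1/3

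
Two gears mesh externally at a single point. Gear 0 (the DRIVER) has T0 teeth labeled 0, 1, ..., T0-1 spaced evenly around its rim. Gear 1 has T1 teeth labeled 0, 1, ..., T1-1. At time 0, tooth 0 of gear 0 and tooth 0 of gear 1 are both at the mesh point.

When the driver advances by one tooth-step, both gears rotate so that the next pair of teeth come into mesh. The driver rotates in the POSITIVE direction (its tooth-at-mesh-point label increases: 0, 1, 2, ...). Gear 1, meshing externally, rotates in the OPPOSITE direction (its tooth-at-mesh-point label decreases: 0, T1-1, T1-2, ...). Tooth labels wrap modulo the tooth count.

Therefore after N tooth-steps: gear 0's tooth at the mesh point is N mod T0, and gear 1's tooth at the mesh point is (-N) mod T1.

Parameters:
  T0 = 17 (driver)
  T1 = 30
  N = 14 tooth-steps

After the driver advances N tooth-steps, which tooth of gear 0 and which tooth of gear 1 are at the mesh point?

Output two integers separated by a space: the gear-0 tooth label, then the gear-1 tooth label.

Gear 0 (driver, T0=17): tooth at mesh = N mod T0
  14 = 0 * 17 + 14, so 14 mod 17 = 14
  gear 0 tooth = 14
Gear 1 (driven, T1=30): tooth at mesh = (-N) mod T1
  14 = 0 * 30 + 14, so 14 mod 30 = 14
  (-14) mod 30 = (-14) mod 30 = 30 - 14 = 16
Mesh after 14 steps: gear-0 tooth 14 meets gear-1 tooth 16

Answer: 14 16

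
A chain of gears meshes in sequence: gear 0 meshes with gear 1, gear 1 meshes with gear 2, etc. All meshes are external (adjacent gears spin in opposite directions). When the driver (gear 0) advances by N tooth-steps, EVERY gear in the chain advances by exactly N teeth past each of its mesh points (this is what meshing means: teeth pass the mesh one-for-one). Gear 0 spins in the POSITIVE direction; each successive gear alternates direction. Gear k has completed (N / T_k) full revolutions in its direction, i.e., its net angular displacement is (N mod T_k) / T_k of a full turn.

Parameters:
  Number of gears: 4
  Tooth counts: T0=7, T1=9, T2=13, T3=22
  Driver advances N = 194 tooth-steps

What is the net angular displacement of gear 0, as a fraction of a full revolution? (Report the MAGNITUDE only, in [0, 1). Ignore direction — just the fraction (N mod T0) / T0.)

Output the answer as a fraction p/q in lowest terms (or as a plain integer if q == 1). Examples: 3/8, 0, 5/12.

Chain of 4 gears, tooth counts: [7, 9, 13, 22]
  gear 0: T0=7, direction=positive, advance = 194 mod 7 = 5 teeth = 5/7 turn
  gear 1: T1=9, direction=negative, advance = 194 mod 9 = 5 teeth = 5/9 turn
  gear 2: T2=13, direction=positive, advance = 194 mod 13 = 12 teeth = 12/13 turn
  gear 3: T3=22, direction=negative, advance = 194 mod 22 = 18 teeth = 18/22 turn
Gear 0: 194 mod 7 = 5
Fraction = 5 / 7 = 5/7 (gcd(5,7)=1) = 5/7

Answer: 5/7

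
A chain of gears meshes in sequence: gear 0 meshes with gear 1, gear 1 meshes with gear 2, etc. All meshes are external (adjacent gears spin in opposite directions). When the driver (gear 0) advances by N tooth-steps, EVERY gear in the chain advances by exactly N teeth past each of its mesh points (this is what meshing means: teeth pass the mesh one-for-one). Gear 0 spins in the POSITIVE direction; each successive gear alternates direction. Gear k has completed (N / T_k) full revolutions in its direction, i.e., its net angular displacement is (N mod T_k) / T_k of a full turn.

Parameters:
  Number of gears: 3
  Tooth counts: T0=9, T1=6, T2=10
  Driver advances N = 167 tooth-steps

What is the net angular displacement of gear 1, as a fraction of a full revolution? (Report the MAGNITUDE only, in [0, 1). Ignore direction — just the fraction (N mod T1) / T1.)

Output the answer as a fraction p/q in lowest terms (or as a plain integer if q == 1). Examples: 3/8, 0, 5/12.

Chain of 3 gears, tooth counts: [9, 6, 10]
  gear 0: T0=9, direction=positive, advance = 167 mod 9 = 5 teeth = 5/9 turn
  gear 1: T1=6, direction=negative, advance = 167 mod 6 = 5 teeth = 5/6 turn
  gear 2: T2=10, direction=positive, advance = 167 mod 10 = 7 teeth = 7/10 turn
Gear 1: 167 mod 6 = 5
Fraction = 5 / 6 = 5/6 (gcd(5,6)=1) = 5/6

Answer: 5/6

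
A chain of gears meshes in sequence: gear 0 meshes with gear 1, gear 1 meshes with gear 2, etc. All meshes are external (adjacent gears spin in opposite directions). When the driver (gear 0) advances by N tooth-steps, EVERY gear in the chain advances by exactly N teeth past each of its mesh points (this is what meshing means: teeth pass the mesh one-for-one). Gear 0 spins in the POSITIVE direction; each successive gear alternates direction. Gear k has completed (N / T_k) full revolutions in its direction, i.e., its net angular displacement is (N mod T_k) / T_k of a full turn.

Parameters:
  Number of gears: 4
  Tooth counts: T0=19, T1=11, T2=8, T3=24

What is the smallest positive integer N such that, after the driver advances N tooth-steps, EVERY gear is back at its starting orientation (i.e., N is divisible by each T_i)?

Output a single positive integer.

Gear k returns to start when N is a multiple of T_k.
All gears at start simultaneously when N is a common multiple of [19, 11, 8, 24]; the smallest such N is lcm(19, 11, 8, 24).
Start: lcm = T0 = 19
Fold in T1=11: gcd(19, 11) = 1; lcm(19, 11) = 19 * 11 / 1 = 209 / 1 = 209
Fold in T2=8: gcd(209, 8) = 1; lcm(209, 8) = 209 * 8 / 1 = 1672 / 1 = 1672
Fold in T3=24: gcd(1672, 24) = 8; lcm(1672, 24) = 1672 * 24 / 8 = 40128 / 8 = 5016
Full cycle length = 5016

Answer: 5016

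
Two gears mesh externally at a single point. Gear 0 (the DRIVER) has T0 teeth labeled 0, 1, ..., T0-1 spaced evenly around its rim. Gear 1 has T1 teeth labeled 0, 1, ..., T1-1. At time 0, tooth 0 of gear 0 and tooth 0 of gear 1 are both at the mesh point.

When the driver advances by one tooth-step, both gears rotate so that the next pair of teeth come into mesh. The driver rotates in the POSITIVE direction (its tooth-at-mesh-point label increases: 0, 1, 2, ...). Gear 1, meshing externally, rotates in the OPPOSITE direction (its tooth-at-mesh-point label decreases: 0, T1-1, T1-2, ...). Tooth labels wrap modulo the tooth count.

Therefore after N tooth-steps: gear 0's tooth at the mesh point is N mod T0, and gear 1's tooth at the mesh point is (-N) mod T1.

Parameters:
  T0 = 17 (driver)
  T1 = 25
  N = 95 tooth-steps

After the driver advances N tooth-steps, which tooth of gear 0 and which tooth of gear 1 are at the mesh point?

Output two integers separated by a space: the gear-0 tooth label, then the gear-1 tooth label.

Gear 0 (driver, T0=17): tooth at mesh = N mod T0
  95 = 5 * 17 + 10, so 95 mod 17 = 10
  gear 0 tooth = 10
Gear 1 (driven, T1=25): tooth at mesh = (-N) mod T1
  95 = 3 * 25 + 20, so 95 mod 25 = 20
  (-95) mod 25 = (-20) mod 25 = 25 - 20 = 5
Mesh after 95 steps: gear-0 tooth 10 meets gear-1 tooth 5

Answer: 10 5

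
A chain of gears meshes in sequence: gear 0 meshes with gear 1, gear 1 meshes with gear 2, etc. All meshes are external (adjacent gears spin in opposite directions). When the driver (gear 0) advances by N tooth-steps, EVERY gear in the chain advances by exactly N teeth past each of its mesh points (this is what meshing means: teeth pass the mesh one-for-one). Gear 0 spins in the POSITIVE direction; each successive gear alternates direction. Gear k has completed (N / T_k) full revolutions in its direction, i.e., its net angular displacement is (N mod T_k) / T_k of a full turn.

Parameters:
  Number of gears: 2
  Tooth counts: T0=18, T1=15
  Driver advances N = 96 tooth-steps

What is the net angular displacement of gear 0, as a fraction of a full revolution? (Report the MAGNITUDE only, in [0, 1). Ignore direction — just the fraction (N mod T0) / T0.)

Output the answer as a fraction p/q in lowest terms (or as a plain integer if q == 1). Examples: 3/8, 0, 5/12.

Answer: 1/3

Derivation:
Chain of 2 gears, tooth counts: [18, 15]
  gear 0: T0=18, direction=positive, advance = 96 mod 18 = 6 teeth = 6/18 turn
  gear 1: T1=15, direction=negative, advance = 96 mod 15 = 6 teeth = 6/15 turn
Gear 0: 96 mod 18 = 6
Fraction = 6 / 18 = 1/3 (gcd(6,18)=6) = 1/3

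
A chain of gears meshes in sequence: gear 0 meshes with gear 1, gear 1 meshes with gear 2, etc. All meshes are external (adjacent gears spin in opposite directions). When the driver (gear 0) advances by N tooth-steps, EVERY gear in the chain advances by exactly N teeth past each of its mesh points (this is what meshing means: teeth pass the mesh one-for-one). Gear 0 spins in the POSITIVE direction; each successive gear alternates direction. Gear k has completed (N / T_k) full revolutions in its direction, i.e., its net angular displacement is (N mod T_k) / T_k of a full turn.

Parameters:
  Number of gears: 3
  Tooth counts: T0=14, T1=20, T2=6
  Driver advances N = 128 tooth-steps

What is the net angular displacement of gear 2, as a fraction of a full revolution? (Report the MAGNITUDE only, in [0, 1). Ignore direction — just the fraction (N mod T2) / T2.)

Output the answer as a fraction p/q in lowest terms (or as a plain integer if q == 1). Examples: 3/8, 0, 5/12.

Answer: 1/3

Derivation:
Chain of 3 gears, tooth counts: [14, 20, 6]
  gear 0: T0=14, direction=positive, advance = 128 mod 14 = 2 teeth = 2/14 turn
  gear 1: T1=20, direction=negative, advance = 128 mod 20 = 8 teeth = 8/20 turn
  gear 2: T2=6, direction=positive, advance = 128 mod 6 = 2 teeth = 2/6 turn
Gear 2: 128 mod 6 = 2
Fraction = 2 / 6 = 1/3 (gcd(2,6)=2) = 1/3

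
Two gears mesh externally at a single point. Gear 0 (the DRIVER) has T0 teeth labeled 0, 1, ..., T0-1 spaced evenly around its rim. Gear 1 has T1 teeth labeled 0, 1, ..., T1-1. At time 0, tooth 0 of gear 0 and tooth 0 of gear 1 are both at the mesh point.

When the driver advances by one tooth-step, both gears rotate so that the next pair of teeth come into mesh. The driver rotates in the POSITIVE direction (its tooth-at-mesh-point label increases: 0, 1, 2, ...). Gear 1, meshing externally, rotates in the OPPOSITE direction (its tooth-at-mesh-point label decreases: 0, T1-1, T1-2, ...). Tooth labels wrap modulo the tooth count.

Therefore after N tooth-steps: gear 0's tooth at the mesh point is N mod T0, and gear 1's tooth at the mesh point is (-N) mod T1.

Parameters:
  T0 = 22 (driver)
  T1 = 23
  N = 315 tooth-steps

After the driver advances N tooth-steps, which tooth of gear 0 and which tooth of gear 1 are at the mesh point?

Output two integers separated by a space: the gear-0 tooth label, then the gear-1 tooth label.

Answer: 7 7

Derivation:
Gear 0 (driver, T0=22): tooth at mesh = N mod T0
  315 = 14 * 22 + 7, so 315 mod 22 = 7
  gear 0 tooth = 7
Gear 1 (driven, T1=23): tooth at mesh = (-N) mod T1
  315 = 13 * 23 + 16, so 315 mod 23 = 16
  (-315) mod 23 = (-16) mod 23 = 23 - 16 = 7
Mesh after 315 steps: gear-0 tooth 7 meets gear-1 tooth 7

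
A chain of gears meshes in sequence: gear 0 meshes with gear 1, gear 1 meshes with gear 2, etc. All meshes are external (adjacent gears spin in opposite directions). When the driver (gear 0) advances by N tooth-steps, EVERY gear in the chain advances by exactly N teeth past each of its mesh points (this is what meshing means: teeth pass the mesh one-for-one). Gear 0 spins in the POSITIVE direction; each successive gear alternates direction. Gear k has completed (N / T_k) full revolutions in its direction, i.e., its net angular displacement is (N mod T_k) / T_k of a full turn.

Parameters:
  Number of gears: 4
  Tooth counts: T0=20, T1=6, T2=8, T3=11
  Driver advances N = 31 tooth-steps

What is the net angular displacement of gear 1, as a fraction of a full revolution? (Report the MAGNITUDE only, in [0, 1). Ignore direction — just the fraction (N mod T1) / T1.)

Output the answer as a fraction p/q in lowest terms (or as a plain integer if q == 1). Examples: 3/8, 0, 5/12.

Chain of 4 gears, tooth counts: [20, 6, 8, 11]
  gear 0: T0=20, direction=positive, advance = 31 mod 20 = 11 teeth = 11/20 turn
  gear 1: T1=6, direction=negative, advance = 31 mod 6 = 1 teeth = 1/6 turn
  gear 2: T2=8, direction=positive, advance = 31 mod 8 = 7 teeth = 7/8 turn
  gear 3: T3=11, direction=negative, advance = 31 mod 11 = 9 teeth = 9/11 turn
Gear 1: 31 mod 6 = 1
Fraction = 1 / 6 = 1/6 (gcd(1,6)=1) = 1/6

Answer: 1/6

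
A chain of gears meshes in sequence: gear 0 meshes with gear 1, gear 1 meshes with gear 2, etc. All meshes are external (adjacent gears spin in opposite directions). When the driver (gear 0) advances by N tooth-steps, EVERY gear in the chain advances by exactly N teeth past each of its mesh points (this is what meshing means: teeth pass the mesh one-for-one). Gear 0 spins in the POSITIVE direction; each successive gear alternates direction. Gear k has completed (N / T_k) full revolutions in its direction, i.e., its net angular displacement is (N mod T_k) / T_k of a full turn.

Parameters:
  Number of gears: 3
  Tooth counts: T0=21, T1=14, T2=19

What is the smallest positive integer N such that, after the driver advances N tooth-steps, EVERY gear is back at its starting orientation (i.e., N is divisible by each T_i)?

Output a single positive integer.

Answer: 798

Derivation:
Gear k returns to start when N is a multiple of T_k.
All gears at start simultaneously when N is a common multiple of [21, 14, 19]; the smallest such N is lcm(21, 14, 19).
Start: lcm = T0 = 21
Fold in T1=14: gcd(21, 14) = 7; lcm(21, 14) = 21 * 14 / 7 = 294 / 7 = 42
Fold in T2=19: gcd(42, 19) = 1; lcm(42, 19) = 42 * 19 / 1 = 798 / 1 = 798
Full cycle length = 798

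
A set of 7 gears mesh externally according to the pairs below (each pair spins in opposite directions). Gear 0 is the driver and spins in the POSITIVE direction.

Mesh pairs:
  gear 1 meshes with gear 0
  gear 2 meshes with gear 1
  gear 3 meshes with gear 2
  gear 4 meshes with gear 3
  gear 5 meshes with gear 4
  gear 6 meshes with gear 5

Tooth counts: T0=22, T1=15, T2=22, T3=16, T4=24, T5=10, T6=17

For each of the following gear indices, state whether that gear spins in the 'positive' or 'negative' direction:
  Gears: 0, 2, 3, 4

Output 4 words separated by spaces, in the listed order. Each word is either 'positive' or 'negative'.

Answer: positive positive negative positive

Derivation:
Gear 0 (driver): positive (depth 0)
  gear 1: meshes with gear 0 -> depth 1 -> negative (opposite of gear 0)
  gear 2: meshes with gear 1 -> depth 2 -> positive (opposite of gear 1)
  gear 3: meshes with gear 2 -> depth 3 -> negative (opposite of gear 2)
  gear 4: meshes with gear 3 -> depth 4 -> positive (opposite of gear 3)
  gear 5: meshes with gear 4 -> depth 5 -> negative (opposite of gear 4)
  gear 6: meshes with gear 5 -> depth 6 -> positive (opposite of gear 5)
Queried indices 0, 2, 3, 4 -> positive, positive, negative, positive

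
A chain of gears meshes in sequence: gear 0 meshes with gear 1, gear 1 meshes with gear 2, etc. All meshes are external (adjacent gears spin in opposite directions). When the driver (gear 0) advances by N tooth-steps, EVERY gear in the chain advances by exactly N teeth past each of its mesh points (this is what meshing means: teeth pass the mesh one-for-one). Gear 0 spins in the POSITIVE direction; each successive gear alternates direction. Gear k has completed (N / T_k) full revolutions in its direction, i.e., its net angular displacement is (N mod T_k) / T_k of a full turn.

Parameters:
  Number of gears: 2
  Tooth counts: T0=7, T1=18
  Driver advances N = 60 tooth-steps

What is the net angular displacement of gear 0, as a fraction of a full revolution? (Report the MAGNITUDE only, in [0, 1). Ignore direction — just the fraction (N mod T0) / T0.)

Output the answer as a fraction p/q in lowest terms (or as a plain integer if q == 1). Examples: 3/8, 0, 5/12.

Chain of 2 gears, tooth counts: [7, 18]
  gear 0: T0=7, direction=positive, advance = 60 mod 7 = 4 teeth = 4/7 turn
  gear 1: T1=18, direction=negative, advance = 60 mod 18 = 6 teeth = 6/18 turn
Gear 0: 60 mod 7 = 4
Fraction = 4 / 7 = 4/7 (gcd(4,7)=1) = 4/7

Answer: 4/7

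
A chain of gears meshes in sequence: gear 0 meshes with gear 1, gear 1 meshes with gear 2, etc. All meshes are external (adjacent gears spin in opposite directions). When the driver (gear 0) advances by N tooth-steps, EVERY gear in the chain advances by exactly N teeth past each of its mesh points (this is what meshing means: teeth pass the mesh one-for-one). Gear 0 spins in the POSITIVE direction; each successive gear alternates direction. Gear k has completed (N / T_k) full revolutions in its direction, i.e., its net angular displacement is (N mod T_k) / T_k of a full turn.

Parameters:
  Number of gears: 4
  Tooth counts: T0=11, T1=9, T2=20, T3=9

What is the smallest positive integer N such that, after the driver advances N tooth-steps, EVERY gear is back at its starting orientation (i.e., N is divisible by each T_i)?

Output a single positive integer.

Answer: 1980

Derivation:
Gear k returns to start when N is a multiple of T_k.
All gears at start simultaneously when N is a common multiple of [11, 9, 20, 9]; the smallest such N is lcm(11, 9, 20, 9).
Start: lcm = T0 = 11
Fold in T1=9: gcd(11, 9) = 1; lcm(11, 9) = 11 * 9 / 1 = 99 / 1 = 99
Fold in T2=20: gcd(99, 20) = 1; lcm(99, 20) = 99 * 20 / 1 = 1980 / 1 = 1980
Fold in T3=9: gcd(1980, 9) = 9; lcm(1980, 9) = 1980 * 9 / 9 = 17820 / 9 = 1980
Full cycle length = 1980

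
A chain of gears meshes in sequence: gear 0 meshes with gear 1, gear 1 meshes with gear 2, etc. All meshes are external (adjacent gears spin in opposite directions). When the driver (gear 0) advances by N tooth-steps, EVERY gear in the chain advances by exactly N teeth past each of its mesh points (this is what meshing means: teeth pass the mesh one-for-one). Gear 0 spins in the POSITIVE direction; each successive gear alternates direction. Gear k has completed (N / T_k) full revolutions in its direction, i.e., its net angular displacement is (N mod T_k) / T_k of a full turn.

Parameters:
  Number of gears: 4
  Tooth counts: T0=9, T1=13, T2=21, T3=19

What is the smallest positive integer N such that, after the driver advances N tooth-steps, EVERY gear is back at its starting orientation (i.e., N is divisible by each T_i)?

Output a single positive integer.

Answer: 15561

Derivation:
Gear k returns to start when N is a multiple of T_k.
All gears at start simultaneously when N is a common multiple of [9, 13, 21, 19]; the smallest such N is lcm(9, 13, 21, 19).
Start: lcm = T0 = 9
Fold in T1=13: gcd(9, 13) = 1; lcm(9, 13) = 9 * 13 / 1 = 117 / 1 = 117
Fold in T2=21: gcd(117, 21) = 3; lcm(117, 21) = 117 * 21 / 3 = 2457 / 3 = 819
Fold in T3=19: gcd(819, 19) = 1; lcm(819, 19) = 819 * 19 / 1 = 15561 / 1 = 15561
Full cycle length = 15561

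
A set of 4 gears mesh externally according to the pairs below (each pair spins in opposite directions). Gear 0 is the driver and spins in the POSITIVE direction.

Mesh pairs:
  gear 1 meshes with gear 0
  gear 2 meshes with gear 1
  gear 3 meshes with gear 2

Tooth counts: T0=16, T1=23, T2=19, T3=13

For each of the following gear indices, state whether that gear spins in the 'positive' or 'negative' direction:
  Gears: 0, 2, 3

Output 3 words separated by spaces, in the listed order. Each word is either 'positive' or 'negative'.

Answer: positive positive negative

Derivation:
Gear 0 (driver): positive (depth 0)
  gear 1: meshes with gear 0 -> depth 1 -> negative (opposite of gear 0)
  gear 2: meshes with gear 1 -> depth 2 -> positive (opposite of gear 1)
  gear 3: meshes with gear 2 -> depth 3 -> negative (opposite of gear 2)
Queried indices 0, 2, 3 -> positive, positive, negative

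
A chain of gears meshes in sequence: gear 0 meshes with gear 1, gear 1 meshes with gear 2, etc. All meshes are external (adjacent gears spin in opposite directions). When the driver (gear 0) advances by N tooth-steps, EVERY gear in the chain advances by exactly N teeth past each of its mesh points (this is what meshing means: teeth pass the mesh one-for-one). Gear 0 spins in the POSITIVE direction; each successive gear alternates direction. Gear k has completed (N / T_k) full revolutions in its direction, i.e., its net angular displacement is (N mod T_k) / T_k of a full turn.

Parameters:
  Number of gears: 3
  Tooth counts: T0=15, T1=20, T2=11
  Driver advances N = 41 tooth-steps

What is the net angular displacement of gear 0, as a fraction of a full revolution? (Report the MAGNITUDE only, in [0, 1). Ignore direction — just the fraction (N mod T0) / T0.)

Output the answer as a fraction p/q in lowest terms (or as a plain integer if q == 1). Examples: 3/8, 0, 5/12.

Answer: 11/15

Derivation:
Chain of 3 gears, tooth counts: [15, 20, 11]
  gear 0: T0=15, direction=positive, advance = 41 mod 15 = 11 teeth = 11/15 turn
  gear 1: T1=20, direction=negative, advance = 41 mod 20 = 1 teeth = 1/20 turn
  gear 2: T2=11, direction=positive, advance = 41 mod 11 = 8 teeth = 8/11 turn
Gear 0: 41 mod 15 = 11
Fraction = 11 / 15 = 11/15 (gcd(11,15)=1) = 11/15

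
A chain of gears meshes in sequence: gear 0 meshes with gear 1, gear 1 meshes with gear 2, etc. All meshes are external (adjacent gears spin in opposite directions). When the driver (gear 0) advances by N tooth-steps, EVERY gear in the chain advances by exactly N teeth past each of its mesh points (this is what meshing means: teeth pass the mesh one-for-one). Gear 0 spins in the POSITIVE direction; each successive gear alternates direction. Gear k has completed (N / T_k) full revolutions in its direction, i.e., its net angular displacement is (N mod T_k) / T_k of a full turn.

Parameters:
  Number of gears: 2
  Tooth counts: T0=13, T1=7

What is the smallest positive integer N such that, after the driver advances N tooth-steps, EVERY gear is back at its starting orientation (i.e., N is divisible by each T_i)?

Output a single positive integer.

Answer: 91

Derivation:
Gear k returns to start when N is a multiple of T_k.
All gears at start simultaneously when N is a common multiple of [13, 7]; the smallest such N is lcm(13, 7).
Start: lcm = T0 = 13
Fold in T1=7: gcd(13, 7) = 1; lcm(13, 7) = 13 * 7 / 1 = 91 / 1 = 91
Full cycle length = 91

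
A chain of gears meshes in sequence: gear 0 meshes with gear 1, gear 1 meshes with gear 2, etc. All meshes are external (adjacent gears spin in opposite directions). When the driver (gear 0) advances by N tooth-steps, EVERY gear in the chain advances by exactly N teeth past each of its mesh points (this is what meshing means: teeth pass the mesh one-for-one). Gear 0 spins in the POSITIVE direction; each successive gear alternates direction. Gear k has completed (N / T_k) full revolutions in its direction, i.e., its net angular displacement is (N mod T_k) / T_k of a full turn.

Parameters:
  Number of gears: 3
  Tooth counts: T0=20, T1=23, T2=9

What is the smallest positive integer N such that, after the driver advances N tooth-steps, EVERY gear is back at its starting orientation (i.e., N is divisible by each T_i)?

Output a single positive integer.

Answer: 4140

Derivation:
Gear k returns to start when N is a multiple of T_k.
All gears at start simultaneously when N is a common multiple of [20, 23, 9]; the smallest such N is lcm(20, 23, 9).
Start: lcm = T0 = 20
Fold in T1=23: gcd(20, 23) = 1; lcm(20, 23) = 20 * 23 / 1 = 460 / 1 = 460
Fold in T2=9: gcd(460, 9) = 1; lcm(460, 9) = 460 * 9 / 1 = 4140 / 1 = 4140
Full cycle length = 4140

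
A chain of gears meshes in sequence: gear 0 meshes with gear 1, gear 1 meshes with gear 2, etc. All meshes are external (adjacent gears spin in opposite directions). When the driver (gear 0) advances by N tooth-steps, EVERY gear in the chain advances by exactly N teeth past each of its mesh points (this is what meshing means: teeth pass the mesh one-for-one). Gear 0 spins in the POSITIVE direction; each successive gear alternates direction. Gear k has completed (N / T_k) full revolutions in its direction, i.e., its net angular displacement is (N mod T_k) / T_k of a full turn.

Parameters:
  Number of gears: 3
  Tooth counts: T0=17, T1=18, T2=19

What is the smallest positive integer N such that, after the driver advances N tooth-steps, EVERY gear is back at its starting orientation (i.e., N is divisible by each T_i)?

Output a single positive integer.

Gear k returns to start when N is a multiple of T_k.
All gears at start simultaneously when N is a common multiple of [17, 18, 19]; the smallest such N is lcm(17, 18, 19).
Start: lcm = T0 = 17
Fold in T1=18: gcd(17, 18) = 1; lcm(17, 18) = 17 * 18 / 1 = 306 / 1 = 306
Fold in T2=19: gcd(306, 19) = 1; lcm(306, 19) = 306 * 19 / 1 = 5814 / 1 = 5814
Full cycle length = 5814

Answer: 5814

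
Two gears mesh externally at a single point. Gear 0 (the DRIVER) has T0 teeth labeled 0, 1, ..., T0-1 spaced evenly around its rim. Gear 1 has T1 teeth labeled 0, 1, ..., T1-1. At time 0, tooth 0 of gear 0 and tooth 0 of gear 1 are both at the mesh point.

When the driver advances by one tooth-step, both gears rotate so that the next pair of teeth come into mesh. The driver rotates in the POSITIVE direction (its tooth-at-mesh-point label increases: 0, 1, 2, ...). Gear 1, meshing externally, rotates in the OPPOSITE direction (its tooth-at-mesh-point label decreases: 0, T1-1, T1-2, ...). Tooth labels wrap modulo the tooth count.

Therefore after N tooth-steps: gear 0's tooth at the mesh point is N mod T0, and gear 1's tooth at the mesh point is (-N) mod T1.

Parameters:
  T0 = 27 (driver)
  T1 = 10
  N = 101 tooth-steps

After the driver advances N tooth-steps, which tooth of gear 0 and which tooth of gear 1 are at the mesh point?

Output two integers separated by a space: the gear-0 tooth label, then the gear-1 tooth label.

Gear 0 (driver, T0=27): tooth at mesh = N mod T0
  101 = 3 * 27 + 20, so 101 mod 27 = 20
  gear 0 tooth = 20
Gear 1 (driven, T1=10): tooth at mesh = (-N) mod T1
  101 = 10 * 10 + 1, so 101 mod 10 = 1
  (-101) mod 10 = (-1) mod 10 = 10 - 1 = 9
Mesh after 101 steps: gear-0 tooth 20 meets gear-1 tooth 9

Answer: 20 9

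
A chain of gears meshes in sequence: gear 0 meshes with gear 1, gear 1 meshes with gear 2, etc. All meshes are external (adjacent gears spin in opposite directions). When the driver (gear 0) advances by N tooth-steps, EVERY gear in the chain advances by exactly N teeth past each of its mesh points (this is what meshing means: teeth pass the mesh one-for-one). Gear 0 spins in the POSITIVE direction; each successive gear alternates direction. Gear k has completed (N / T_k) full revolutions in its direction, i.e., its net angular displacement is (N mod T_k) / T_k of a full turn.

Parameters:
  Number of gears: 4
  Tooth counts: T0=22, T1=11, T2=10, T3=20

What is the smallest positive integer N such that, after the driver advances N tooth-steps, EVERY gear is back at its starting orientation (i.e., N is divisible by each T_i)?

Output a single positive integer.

Answer: 220

Derivation:
Gear k returns to start when N is a multiple of T_k.
All gears at start simultaneously when N is a common multiple of [22, 11, 10, 20]; the smallest such N is lcm(22, 11, 10, 20).
Start: lcm = T0 = 22
Fold in T1=11: gcd(22, 11) = 11; lcm(22, 11) = 22 * 11 / 11 = 242 / 11 = 22
Fold in T2=10: gcd(22, 10) = 2; lcm(22, 10) = 22 * 10 / 2 = 220 / 2 = 110
Fold in T3=20: gcd(110, 20) = 10; lcm(110, 20) = 110 * 20 / 10 = 2200 / 10 = 220
Full cycle length = 220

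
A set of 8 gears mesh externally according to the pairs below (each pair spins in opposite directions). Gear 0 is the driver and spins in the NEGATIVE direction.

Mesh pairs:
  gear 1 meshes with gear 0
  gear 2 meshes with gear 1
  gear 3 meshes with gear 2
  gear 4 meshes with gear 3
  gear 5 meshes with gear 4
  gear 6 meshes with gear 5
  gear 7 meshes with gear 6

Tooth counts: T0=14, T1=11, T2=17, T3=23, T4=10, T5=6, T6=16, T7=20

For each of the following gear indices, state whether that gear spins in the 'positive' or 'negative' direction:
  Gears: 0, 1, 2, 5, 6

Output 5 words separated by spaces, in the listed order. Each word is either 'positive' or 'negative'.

Gear 0 (driver): negative (depth 0)
  gear 1: meshes with gear 0 -> depth 1 -> positive (opposite of gear 0)
  gear 2: meshes with gear 1 -> depth 2 -> negative (opposite of gear 1)
  gear 3: meshes with gear 2 -> depth 3 -> positive (opposite of gear 2)
  gear 4: meshes with gear 3 -> depth 4 -> negative (opposite of gear 3)
  gear 5: meshes with gear 4 -> depth 5 -> positive (opposite of gear 4)
  gear 6: meshes with gear 5 -> depth 6 -> negative (opposite of gear 5)
  gear 7: meshes with gear 6 -> depth 7 -> positive (opposite of gear 6)
Queried indices 0, 1, 2, 5, 6 -> negative, positive, negative, positive, negative

Answer: negative positive negative positive negative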